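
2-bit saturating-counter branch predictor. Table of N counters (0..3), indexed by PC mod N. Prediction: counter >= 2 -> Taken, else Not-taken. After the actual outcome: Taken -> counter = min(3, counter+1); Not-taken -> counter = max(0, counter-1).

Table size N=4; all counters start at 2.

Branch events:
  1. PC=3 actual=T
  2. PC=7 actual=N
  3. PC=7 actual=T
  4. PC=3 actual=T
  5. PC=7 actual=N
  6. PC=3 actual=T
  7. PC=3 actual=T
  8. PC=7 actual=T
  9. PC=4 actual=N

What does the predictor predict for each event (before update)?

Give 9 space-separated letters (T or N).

Ev 1: PC=3 idx=3 pred=T actual=T -> ctr[3]=3
Ev 2: PC=7 idx=3 pred=T actual=N -> ctr[3]=2
Ev 3: PC=7 idx=3 pred=T actual=T -> ctr[3]=3
Ev 4: PC=3 idx=3 pred=T actual=T -> ctr[3]=3
Ev 5: PC=7 idx=3 pred=T actual=N -> ctr[3]=2
Ev 6: PC=3 idx=3 pred=T actual=T -> ctr[3]=3
Ev 7: PC=3 idx=3 pred=T actual=T -> ctr[3]=3
Ev 8: PC=7 idx=3 pred=T actual=T -> ctr[3]=3
Ev 9: PC=4 idx=0 pred=T actual=N -> ctr[0]=1

Answer: T T T T T T T T T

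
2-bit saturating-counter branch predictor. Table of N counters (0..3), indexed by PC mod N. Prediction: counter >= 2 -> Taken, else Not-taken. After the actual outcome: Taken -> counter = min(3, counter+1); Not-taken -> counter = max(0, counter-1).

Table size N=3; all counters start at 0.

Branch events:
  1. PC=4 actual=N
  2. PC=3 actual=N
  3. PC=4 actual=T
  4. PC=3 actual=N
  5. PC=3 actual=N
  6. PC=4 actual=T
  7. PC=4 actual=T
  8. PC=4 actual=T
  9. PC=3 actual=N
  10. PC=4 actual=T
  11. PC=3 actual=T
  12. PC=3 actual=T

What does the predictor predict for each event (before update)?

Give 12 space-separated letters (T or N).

Ev 1: PC=4 idx=1 pred=N actual=N -> ctr[1]=0
Ev 2: PC=3 idx=0 pred=N actual=N -> ctr[0]=0
Ev 3: PC=4 idx=1 pred=N actual=T -> ctr[1]=1
Ev 4: PC=3 idx=0 pred=N actual=N -> ctr[0]=0
Ev 5: PC=3 idx=0 pred=N actual=N -> ctr[0]=0
Ev 6: PC=4 idx=1 pred=N actual=T -> ctr[1]=2
Ev 7: PC=4 idx=1 pred=T actual=T -> ctr[1]=3
Ev 8: PC=4 idx=1 pred=T actual=T -> ctr[1]=3
Ev 9: PC=3 idx=0 pred=N actual=N -> ctr[0]=0
Ev 10: PC=4 idx=1 pred=T actual=T -> ctr[1]=3
Ev 11: PC=3 idx=0 pred=N actual=T -> ctr[0]=1
Ev 12: PC=3 idx=0 pred=N actual=T -> ctr[0]=2

Answer: N N N N N N T T N T N N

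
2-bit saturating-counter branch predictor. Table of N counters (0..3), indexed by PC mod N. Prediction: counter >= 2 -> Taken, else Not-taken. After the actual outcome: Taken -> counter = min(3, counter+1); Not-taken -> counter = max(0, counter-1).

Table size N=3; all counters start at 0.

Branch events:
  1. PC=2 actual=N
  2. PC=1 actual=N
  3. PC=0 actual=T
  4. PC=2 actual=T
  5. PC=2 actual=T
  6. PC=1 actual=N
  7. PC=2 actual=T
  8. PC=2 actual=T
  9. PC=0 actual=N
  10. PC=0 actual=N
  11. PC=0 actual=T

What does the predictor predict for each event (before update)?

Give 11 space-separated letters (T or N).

Ev 1: PC=2 idx=2 pred=N actual=N -> ctr[2]=0
Ev 2: PC=1 idx=1 pred=N actual=N -> ctr[1]=0
Ev 3: PC=0 idx=0 pred=N actual=T -> ctr[0]=1
Ev 4: PC=2 idx=2 pred=N actual=T -> ctr[2]=1
Ev 5: PC=2 idx=2 pred=N actual=T -> ctr[2]=2
Ev 6: PC=1 idx=1 pred=N actual=N -> ctr[1]=0
Ev 7: PC=2 idx=2 pred=T actual=T -> ctr[2]=3
Ev 8: PC=2 idx=2 pred=T actual=T -> ctr[2]=3
Ev 9: PC=0 idx=0 pred=N actual=N -> ctr[0]=0
Ev 10: PC=0 idx=0 pred=N actual=N -> ctr[0]=0
Ev 11: PC=0 idx=0 pred=N actual=T -> ctr[0]=1

Answer: N N N N N N T T N N N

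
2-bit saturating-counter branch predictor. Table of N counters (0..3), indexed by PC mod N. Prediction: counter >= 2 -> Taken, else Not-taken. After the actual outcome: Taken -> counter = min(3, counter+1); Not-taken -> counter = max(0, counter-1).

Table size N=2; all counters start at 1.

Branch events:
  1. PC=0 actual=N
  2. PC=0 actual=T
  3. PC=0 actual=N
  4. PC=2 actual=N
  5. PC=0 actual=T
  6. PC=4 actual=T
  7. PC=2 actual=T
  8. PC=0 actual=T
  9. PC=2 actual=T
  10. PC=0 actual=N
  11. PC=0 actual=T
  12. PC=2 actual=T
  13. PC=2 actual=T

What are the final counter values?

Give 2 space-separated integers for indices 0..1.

Ev 1: PC=0 idx=0 pred=N actual=N -> ctr[0]=0
Ev 2: PC=0 idx=0 pred=N actual=T -> ctr[0]=1
Ev 3: PC=0 idx=0 pred=N actual=N -> ctr[0]=0
Ev 4: PC=2 idx=0 pred=N actual=N -> ctr[0]=0
Ev 5: PC=0 idx=0 pred=N actual=T -> ctr[0]=1
Ev 6: PC=4 idx=0 pred=N actual=T -> ctr[0]=2
Ev 7: PC=2 idx=0 pred=T actual=T -> ctr[0]=3
Ev 8: PC=0 idx=0 pred=T actual=T -> ctr[0]=3
Ev 9: PC=2 idx=0 pred=T actual=T -> ctr[0]=3
Ev 10: PC=0 idx=0 pred=T actual=N -> ctr[0]=2
Ev 11: PC=0 idx=0 pred=T actual=T -> ctr[0]=3
Ev 12: PC=2 idx=0 pred=T actual=T -> ctr[0]=3
Ev 13: PC=2 idx=0 pred=T actual=T -> ctr[0]=3

Answer: 3 1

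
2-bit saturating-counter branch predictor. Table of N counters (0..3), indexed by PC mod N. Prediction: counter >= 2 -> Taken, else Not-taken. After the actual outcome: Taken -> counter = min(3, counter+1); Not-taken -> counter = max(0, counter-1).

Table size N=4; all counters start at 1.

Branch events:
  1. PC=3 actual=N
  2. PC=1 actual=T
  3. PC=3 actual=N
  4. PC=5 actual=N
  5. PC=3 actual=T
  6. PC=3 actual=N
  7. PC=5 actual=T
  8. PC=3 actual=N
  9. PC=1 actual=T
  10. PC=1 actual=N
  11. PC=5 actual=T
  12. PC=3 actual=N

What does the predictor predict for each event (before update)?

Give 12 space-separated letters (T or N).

Ev 1: PC=3 idx=3 pred=N actual=N -> ctr[3]=0
Ev 2: PC=1 idx=1 pred=N actual=T -> ctr[1]=2
Ev 3: PC=3 idx=3 pred=N actual=N -> ctr[3]=0
Ev 4: PC=5 idx=1 pred=T actual=N -> ctr[1]=1
Ev 5: PC=3 idx=3 pred=N actual=T -> ctr[3]=1
Ev 6: PC=3 idx=3 pred=N actual=N -> ctr[3]=0
Ev 7: PC=5 idx=1 pred=N actual=T -> ctr[1]=2
Ev 8: PC=3 idx=3 pred=N actual=N -> ctr[3]=0
Ev 9: PC=1 idx=1 pred=T actual=T -> ctr[1]=3
Ev 10: PC=1 idx=1 pred=T actual=N -> ctr[1]=2
Ev 11: PC=5 idx=1 pred=T actual=T -> ctr[1]=3
Ev 12: PC=3 idx=3 pred=N actual=N -> ctr[3]=0

Answer: N N N T N N N N T T T N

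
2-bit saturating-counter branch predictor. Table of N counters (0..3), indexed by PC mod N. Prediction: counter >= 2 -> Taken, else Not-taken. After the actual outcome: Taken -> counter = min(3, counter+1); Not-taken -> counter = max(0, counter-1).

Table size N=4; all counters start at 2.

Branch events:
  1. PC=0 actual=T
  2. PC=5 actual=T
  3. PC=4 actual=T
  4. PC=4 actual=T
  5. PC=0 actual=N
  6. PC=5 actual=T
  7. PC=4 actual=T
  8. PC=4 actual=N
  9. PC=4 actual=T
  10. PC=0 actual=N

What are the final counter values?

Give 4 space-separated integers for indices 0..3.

Answer: 2 3 2 2

Derivation:
Ev 1: PC=0 idx=0 pred=T actual=T -> ctr[0]=3
Ev 2: PC=5 idx=1 pred=T actual=T -> ctr[1]=3
Ev 3: PC=4 idx=0 pred=T actual=T -> ctr[0]=3
Ev 4: PC=4 idx=0 pred=T actual=T -> ctr[0]=3
Ev 5: PC=0 idx=0 pred=T actual=N -> ctr[0]=2
Ev 6: PC=5 idx=1 pred=T actual=T -> ctr[1]=3
Ev 7: PC=4 idx=0 pred=T actual=T -> ctr[0]=3
Ev 8: PC=4 idx=0 pred=T actual=N -> ctr[0]=2
Ev 9: PC=4 idx=0 pred=T actual=T -> ctr[0]=3
Ev 10: PC=0 idx=0 pred=T actual=N -> ctr[0]=2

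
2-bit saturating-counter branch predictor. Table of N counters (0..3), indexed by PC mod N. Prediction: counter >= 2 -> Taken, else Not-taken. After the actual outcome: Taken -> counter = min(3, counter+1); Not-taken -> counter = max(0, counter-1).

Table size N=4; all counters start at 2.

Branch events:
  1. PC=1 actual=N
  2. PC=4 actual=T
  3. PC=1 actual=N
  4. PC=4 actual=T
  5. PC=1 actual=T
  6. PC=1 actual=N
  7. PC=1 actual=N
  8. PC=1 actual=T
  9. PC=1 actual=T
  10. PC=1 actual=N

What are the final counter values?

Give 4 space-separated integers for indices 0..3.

Answer: 3 1 2 2

Derivation:
Ev 1: PC=1 idx=1 pred=T actual=N -> ctr[1]=1
Ev 2: PC=4 idx=0 pred=T actual=T -> ctr[0]=3
Ev 3: PC=1 idx=1 pred=N actual=N -> ctr[1]=0
Ev 4: PC=4 idx=0 pred=T actual=T -> ctr[0]=3
Ev 5: PC=1 idx=1 pred=N actual=T -> ctr[1]=1
Ev 6: PC=1 idx=1 pred=N actual=N -> ctr[1]=0
Ev 7: PC=1 idx=1 pred=N actual=N -> ctr[1]=0
Ev 8: PC=1 idx=1 pred=N actual=T -> ctr[1]=1
Ev 9: PC=1 idx=1 pred=N actual=T -> ctr[1]=2
Ev 10: PC=1 idx=1 pred=T actual=N -> ctr[1]=1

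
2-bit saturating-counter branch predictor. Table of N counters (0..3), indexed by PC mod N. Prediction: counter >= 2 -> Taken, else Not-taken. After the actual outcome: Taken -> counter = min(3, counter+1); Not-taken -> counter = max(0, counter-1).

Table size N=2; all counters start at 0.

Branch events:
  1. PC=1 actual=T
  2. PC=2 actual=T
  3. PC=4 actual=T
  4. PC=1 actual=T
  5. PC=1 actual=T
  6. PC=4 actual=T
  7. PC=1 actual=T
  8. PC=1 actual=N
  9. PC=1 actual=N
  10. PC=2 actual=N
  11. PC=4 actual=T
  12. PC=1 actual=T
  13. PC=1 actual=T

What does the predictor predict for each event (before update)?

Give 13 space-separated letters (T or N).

Ev 1: PC=1 idx=1 pred=N actual=T -> ctr[1]=1
Ev 2: PC=2 idx=0 pred=N actual=T -> ctr[0]=1
Ev 3: PC=4 idx=0 pred=N actual=T -> ctr[0]=2
Ev 4: PC=1 idx=1 pred=N actual=T -> ctr[1]=2
Ev 5: PC=1 idx=1 pred=T actual=T -> ctr[1]=3
Ev 6: PC=4 idx=0 pred=T actual=T -> ctr[0]=3
Ev 7: PC=1 idx=1 pred=T actual=T -> ctr[1]=3
Ev 8: PC=1 idx=1 pred=T actual=N -> ctr[1]=2
Ev 9: PC=1 idx=1 pred=T actual=N -> ctr[1]=1
Ev 10: PC=2 idx=0 pred=T actual=N -> ctr[0]=2
Ev 11: PC=4 idx=0 pred=T actual=T -> ctr[0]=3
Ev 12: PC=1 idx=1 pred=N actual=T -> ctr[1]=2
Ev 13: PC=1 idx=1 pred=T actual=T -> ctr[1]=3

Answer: N N N N T T T T T T T N T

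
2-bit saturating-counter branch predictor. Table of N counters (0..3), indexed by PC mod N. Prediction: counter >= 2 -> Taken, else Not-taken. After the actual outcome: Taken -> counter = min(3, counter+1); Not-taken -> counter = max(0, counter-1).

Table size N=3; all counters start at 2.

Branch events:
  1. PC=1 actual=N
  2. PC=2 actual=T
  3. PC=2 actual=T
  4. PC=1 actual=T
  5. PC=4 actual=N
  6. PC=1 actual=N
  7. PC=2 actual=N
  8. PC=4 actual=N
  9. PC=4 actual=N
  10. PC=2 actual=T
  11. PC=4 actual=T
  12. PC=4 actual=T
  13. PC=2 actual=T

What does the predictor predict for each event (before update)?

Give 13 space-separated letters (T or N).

Ev 1: PC=1 idx=1 pred=T actual=N -> ctr[1]=1
Ev 2: PC=2 idx=2 pred=T actual=T -> ctr[2]=3
Ev 3: PC=2 idx=2 pred=T actual=T -> ctr[2]=3
Ev 4: PC=1 idx=1 pred=N actual=T -> ctr[1]=2
Ev 5: PC=4 idx=1 pred=T actual=N -> ctr[1]=1
Ev 6: PC=1 idx=1 pred=N actual=N -> ctr[1]=0
Ev 7: PC=2 idx=2 pred=T actual=N -> ctr[2]=2
Ev 8: PC=4 idx=1 pred=N actual=N -> ctr[1]=0
Ev 9: PC=4 idx=1 pred=N actual=N -> ctr[1]=0
Ev 10: PC=2 idx=2 pred=T actual=T -> ctr[2]=3
Ev 11: PC=4 idx=1 pred=N actual=T -> ctr[1]=1
Ev 12: PC=4 idx=1 pred=N actual=T -> ctr[1]=2
Ev 13: PC=2 idx=2 pred=T actual=T -> ctr[2]=3

Answer: T T T N T N T N N T N N T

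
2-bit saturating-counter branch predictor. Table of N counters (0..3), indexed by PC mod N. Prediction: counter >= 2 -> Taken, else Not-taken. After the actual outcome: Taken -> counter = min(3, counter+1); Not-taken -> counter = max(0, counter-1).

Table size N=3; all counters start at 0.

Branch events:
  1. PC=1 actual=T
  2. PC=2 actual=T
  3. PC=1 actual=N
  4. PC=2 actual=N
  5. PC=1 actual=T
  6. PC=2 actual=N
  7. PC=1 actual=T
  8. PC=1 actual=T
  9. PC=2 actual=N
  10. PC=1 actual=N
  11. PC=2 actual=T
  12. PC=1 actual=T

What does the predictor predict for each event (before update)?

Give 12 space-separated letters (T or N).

Ev 1: PC=1 idx=1 pred=N actual=T -> ctr[1]=1
Ev 2: PC=2 idx=2 pred=N actual=T -> ctr[2]=1
Ev 3: PC=1 idx=1 pred=N actual=N -> ctr[1]=0
Ev 4: PC=2 idx=2 pred=N actual=N -> ctr[2]=0
Ev 5: PC=1 idx=1 pred=N actual=T -> ctr[1]=1
Ev 6: PC=2 idx=2 pred=N actual=N -> ctr[2]=0
Ev 7: PC=1 idx=1 pred=N actual=T -> ctr[1]=2
Ev 8: PC=1 idx=1 pred=T actual=T -> ctr[1]=3
Ev 9: PC=2 idx=2 pred=N actual=N -> ctr[2]=0
Ev 10: PC=1 idx=1 pred=T actual=N -> ctr[1]=2
Ev 11: PC=2 idx=2 pred=N actual=T -> ctr[2]=1
Ev 12: PC=1 idx=1 pred=T actual=T -> ctr[1]=3

Answer: N N N N N N N T N T N T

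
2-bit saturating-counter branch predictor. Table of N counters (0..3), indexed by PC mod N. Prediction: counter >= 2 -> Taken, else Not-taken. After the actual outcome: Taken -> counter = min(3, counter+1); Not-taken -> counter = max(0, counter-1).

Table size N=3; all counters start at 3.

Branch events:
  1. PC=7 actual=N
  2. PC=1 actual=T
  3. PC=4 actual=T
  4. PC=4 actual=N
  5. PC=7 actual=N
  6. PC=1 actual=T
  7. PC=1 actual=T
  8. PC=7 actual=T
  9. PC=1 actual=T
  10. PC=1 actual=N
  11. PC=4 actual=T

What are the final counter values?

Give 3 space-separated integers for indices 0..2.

Answer: 3 3 3

Derivation:
Ev 1: PC=7 idx=1 pred=T actual=N -> ctr[1]=2
Ev 2: PC=1 idx=1 pred=T actual=T -> ctr[1]=3
Ev 3: PC=4 idx=1 pred=T actual=T -> ctr[1]=3
Ev 4: PC=4 idx=1 pred=T actual=N -> ctr[1]=2
Ev 5: PC=7 idx=1 pred=T actual=N -> ctr[1]=1
Ev 6: PC=1 idx=1 pred=N actual=T -> ctr[1]=2
Ev 7: PC=1 idx=1 pred=T actual=T -> ctr[1]=3
Ev 8: PC=7 idx=1 pred=T actual=T -> ctr[1]=3
Ev 9: PC=1 idx=1 pred=T actual=T -> ctr[1]=3
Ev 10: PC=1 idx=1 pred=T actual=N -> ctr[1]=2
Ev 11: PC=4 idx=1 pred=T actual=T -> ctr[1]=3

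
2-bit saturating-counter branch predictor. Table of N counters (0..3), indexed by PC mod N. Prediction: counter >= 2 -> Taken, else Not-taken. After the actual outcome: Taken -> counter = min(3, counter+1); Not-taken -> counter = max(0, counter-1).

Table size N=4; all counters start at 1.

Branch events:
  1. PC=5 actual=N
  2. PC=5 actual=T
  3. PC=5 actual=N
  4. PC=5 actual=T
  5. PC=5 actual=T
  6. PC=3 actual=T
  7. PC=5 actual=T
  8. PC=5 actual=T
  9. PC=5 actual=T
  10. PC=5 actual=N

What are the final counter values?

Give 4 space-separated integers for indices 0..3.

Answer: 1 2 1 2

Derivation:
Ev 1: PC=5 idx=1 pred=N actual=N -> ctr[1]=0
Ev 2: PC=5 idx=1 pred=N actual=T -> ctr[1]=1
Ev 3: PC=5 idx=1 pred=N actual=N -> ctr[1]=0
Ev 4: PC=5 idx=1 pred=N actual=T -> ctr[1]=1
Ev 5: PC=5 idx=1 pred=N actual=T -> ctr[1]=2
Ev 6: PC=3 idx=3 pred=N actual=T -> ctr[3]=2
Ev 7: PC=5 idx=1 pred=T actual=T -> ctr[1]=3
Ev 8: PC=5 idx=1 pred=T actual=T -> ctr[1]=3
Ev 9: PC=5 idx=1 pred=T actual=T -> ctr[1]=3
Ev 10: PC=5 idx=1 pred=T actual=N -> ctr[1]=2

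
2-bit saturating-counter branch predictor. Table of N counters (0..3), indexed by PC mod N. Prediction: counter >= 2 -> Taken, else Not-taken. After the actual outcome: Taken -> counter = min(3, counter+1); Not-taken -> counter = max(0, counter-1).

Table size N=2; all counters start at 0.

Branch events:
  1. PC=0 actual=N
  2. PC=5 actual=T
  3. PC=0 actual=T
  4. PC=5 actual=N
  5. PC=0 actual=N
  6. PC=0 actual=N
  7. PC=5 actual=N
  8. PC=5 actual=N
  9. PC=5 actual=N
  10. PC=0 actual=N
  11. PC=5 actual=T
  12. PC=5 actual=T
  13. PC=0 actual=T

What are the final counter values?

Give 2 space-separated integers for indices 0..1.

Answer: 1 2

Derivation:
Ev 1: PC=0 idx=0 pred=N actual=N -> ctr[0]=0
Ev 2: PC=5 idx=1 pred=N actual=T -> ctr[1]=1
Ev 3: PC=0 idx=0 pred=N actual=T -> ctr[0]=1
Ev 4: PC=5 idx=1 pred=N actual=N -> ctr[1]=0
Ev 5: PC=0 idx=0 pred=N actual=N -> ctr[0]=0
Ev 6: PC=0 idx=0 pred=N actual=N -> ctr[0]=0
Ev 7: PC=5 idx=1 pred=N actual=N -> ctr[1]=0
Ev 8: PC=5 idx=1 pred=N actual=N -> ctr[1]=0
Ev 9: PC=5 idx=1 pred=N actual=N -> ctr[1]=0
Ev 10: PC=0 idx=0 pred=N actual=N -> ctr[0]=0
Ev 11: PC=5 idx=1 pred=N actual=T -> ctr[1]=1
Ev 12: PC=5 idx=1 pred=N actual=T -> ctr[1]=2
Ev 13: PC=0 idx=0 pred=N actual=T -> ctr[0]=1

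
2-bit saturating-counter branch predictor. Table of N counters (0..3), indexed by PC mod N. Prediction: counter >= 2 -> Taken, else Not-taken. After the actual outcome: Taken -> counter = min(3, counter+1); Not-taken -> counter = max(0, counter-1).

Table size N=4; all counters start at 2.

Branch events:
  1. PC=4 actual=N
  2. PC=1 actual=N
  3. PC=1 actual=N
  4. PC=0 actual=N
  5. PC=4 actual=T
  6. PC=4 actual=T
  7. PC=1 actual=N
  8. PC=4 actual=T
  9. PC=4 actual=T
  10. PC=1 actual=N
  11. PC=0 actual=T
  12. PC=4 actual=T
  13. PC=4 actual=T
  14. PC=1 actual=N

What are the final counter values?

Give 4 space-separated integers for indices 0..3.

Ev 1: PC=4 idx=0 pred=T actual=N -> ctr[0]=1
Ev 2: PC=1 idx=1 pred=T actual=N -> ctr[1]=1
Ev 3: PC=1 idx=1 pred=N actual=N -> ctr[1]=0
Ev 4: PC=0 idx=0 pred=N actual=N -> ctr[0]=0
Ev 5: PC=4 idx=0 pred=N actual=T -> ctr[0]=1
Ev 6: PC=4 idx=0 pred=N actual=T -> ctr[0]=2
Ev 7: PC=1 idx=1 pred=N actual=N -> ctr[1]=0
Ev 8: PC=4 idx=0 pred=T actual=T -> ctr[0]=3
Ev 9: PC=4 idx=0 pred=T actual=T -> ctr[0]=3
Ev 10: PC=1 idx=1 pred=N actual=N -> ctr[1]=0
Ev 11: PC=0 idx=0 pred=T actual=T -> ctr[0]=3
Ev 12: PC=4 idx=0 pred=T actual=T -> ctr[0]=3
Ev 13: PC=4 idx=0 pred=T actual=T -> ctr[0]=3
Ev 14: PC=1 idx=1 pred=N actual=N -> ctr[1]=0

Answer: 3 0 2 2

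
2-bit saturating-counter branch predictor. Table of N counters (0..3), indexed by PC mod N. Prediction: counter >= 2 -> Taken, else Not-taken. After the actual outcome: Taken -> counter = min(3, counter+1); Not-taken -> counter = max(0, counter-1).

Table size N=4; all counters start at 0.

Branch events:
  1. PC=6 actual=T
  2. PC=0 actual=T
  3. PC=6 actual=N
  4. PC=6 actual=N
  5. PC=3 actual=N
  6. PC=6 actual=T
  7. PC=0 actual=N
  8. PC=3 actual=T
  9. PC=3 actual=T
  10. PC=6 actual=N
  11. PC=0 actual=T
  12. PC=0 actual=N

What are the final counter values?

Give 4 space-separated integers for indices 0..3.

Answer: 0 0 0 2

Derivation:
Ev 1: PC=6 idx=2 pred=N actual=T -> ctr[2]=1
Ev 2: PC=0 idx=0 pred=N actual=T -> ctr[0]=1
Ev 3: PC=6 idx=2 pred=N actual=N -> ctr[2]=0
Ev 4: PC=6 idx=2 pred=N actual=N -> ctr[2]=0
Ev 5: PC=3 idx=3 pred=N actual=N -> ctr[3]=0
Ev 6: PC=6 idx=2 pred=N actual=T -> ctr[2]=1
Ev 7: PC=0 idx=0 pred=N actual=N -> ctr[0]=0
Ev 8: PC=3 idx=3 pred=N actual=T -> ctr[3]=1
Ev 9: PC=3 idx=3 pred=N actual=T -> ctr[3]=2
Ev 10: PC=6 idx=2 pred=N actual=N -> ctr[2]=0
Ev 11: PC=0 idx=0 pred=N actual=T -> ctr[0]=1
Ev 12: PC=0 idx=0 pred=N actual=N -> ctr[0]=0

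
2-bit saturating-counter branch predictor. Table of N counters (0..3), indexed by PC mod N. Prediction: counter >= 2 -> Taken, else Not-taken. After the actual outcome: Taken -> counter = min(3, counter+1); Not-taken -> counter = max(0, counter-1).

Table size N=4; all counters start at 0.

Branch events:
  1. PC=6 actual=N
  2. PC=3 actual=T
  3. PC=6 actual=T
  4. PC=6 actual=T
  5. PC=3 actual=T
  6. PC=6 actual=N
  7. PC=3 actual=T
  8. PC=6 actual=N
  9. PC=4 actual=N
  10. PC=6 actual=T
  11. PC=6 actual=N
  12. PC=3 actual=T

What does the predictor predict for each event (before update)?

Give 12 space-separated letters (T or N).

Answer: N N N N N T T N N N N T

Derivation:
Ev 1: PC=6 idx=2 pred=N actual=N -> ctr[2]=0
Ev 2: PC=3 idx=3 pred=N actual=T -> ctr[3]=1
Ev 3: PC=6 idx=2 pred=N actual=T -> ctr[2]=1
Ev 4: PC=6 idx=2 pred=N actual=T -> ctr[2]=2
Ev 5: PC=3 idx=3 pred=N actual=T -> ctr[3]=2
Ev 6: PC=6 idx=2 pred=T actual=N -> ctr[2]=1
Ev 7: PC=3 idx=3 pred=T actual=T -> ctr[3]=3
Ev 8: PC=6 idx=2 pred=N actual=N -> ctr[2]=0
Ev 9: PC=4 idx=0 pred=N actual=N -> ctr[0]=0
Ev 10: PC=6 idx=2 pred=N actual=T -> ctr[2]=1
Ev 11: PC=6 idx=2 pred=N actual=N -> ctr[2]=0
Ev 12: PC=3 idx=3 pred=T actual=T -> ctr[3]=3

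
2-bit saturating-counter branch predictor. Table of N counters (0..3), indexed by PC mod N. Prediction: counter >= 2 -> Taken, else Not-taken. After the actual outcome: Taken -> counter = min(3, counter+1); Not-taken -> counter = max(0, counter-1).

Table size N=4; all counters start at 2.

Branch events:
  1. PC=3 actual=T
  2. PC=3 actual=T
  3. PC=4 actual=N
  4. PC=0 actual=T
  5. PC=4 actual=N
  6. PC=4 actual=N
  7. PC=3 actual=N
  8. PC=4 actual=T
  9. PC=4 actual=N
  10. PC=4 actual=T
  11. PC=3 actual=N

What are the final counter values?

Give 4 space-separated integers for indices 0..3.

Ev 1: PC=3 idx=3 pred=T actual=T -> ctr[3]=3
Ev 2: PC=3 idx=3 pred=T actual=T -> ctr[3]=3
Ev 3: PC=4 idx=0 pred=T actual=N -> ctr[0]=1
Ev 4: PC=0 idx=0 pred=N actual=T -> ctr[0]=2
Ev 5: PC=4 idx=0 pred=T actual=N -> ctr[0]=1
Ev 6: PC=4 idx=0 pred=N actual=N -> ctr[0]=0
Ev 7: PC=3 idx=3 pred=T actual=N -> ctr[3]=2
Ev 8: PC=4 idx=0 pred=N actual=T -> ctr[0]=1
Ev 9: PC=4 idx=0 pred=N actual=N -> ctr[0]=0
Ev 10: PC=4 idx=0 pred=N actual=T -> ctr[0]=1
Ev 11: PC=3 idx=3 pred=T actual=N -> ctr[3]=1

Answer: 1 2 2 1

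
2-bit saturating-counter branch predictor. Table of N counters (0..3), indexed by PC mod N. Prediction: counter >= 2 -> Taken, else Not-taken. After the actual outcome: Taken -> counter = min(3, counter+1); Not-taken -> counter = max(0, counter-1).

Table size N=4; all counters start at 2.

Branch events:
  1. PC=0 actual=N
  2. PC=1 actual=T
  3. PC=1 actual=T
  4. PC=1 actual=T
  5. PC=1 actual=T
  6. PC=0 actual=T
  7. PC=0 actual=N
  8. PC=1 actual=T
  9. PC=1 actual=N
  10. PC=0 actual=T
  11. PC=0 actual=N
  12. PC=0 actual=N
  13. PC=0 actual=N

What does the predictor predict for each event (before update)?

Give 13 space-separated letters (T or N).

Answer: T T T T T N T T T N T N N

Derivation:
Ev 1: PC=0 idx=0 pred=T actual=N -> ctr[0]=1
Ev 2: PC=1 idx=1 pred=T actual=T -> ctr[1]=3
Ev 3: PC=1 idx=1 pred=T actual=T -> ctr[1]=3
Ev 4: PC=1 idx=1 pred=T actual=T -> ctr[1]=3
Ev 5: PC=1 idx=1 pred=T actual=T -> ctr[1]=3
Ev 6: PC=0 idx=0 pred=N actual=T -> ctr[0]=2
Ev 7: PC=0 idx=0 pred=T actual=N -> ctr[0]=1
Ev 8: PC=1 idx=1 pred=T actual=T -> ctr[1]=3
Ev 9: PC=1 idx=1 pred=T actual=N -> ctr[1]=2
Ev 10: PC=0 idx=0 pred=N actual=T -> ctr[0]=2
Ev 11: PC=0 idx=0 pred=T actual=N -> ctr[0]=1
Ev 12: PC=0 idx=0 pred=N actual=N -> ctr[0]=0
Ev 13: PC=0 idx=0 pred=N actual=N -> ctr[0]=0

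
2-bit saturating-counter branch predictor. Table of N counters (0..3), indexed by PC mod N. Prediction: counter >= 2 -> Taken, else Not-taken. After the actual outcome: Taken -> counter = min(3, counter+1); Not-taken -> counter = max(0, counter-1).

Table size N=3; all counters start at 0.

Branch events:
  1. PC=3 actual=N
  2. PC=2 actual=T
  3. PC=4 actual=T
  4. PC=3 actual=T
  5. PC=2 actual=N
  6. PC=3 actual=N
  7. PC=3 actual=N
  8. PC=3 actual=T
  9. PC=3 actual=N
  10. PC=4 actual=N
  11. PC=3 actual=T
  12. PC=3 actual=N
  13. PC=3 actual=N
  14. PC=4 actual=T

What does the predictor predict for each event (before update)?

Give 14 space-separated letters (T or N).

Ev 1: PC=3 idx=0 pred=N actual=N -> ctr[0]=0
Ev 2: PC=2 idx=2 pred=N actual=T -> ctr[2]=1
Ev 3: PC=4 idx=1 pred=N actual=T -> ctr[1]=1
Ev 4: PC=3 idx=0 pred=N actual=T -> ctr[0]=1
Ev 5: PC=2 idx=2 pred=N actual=N -> ctr[2]=0
Ev 6: PC=3 idx=0 pred=N actual=N -> ctr[0]=0
Ev 7: PC=3 idx=0 pred=N actual=N -> ctr[0]=0
Ev 8: PC=3 idx=0 pred=N actual=T -> ctr[0]=1
Ev 9: PC=3 idx=0 pred=N actual=N -> ctr[0]=0
Ev 10: PC=4 idx=1 pred=N actual=N -> ctr[1]=0
Ev 11: PC=3 idx=0 pred=N actual=T -> ctr[0]=1
Ev 12: PC=3 idx=0 pred=N actual=N -> ctr[0]=0
Ev 13: PC=3 idx=0 pred=N actual=N -> ctr[0]=0
Ev 14: PC=4 idx=1 pred=N actual=T -> ctr[1]=1

Answer: N N N N N N N N N N N N N N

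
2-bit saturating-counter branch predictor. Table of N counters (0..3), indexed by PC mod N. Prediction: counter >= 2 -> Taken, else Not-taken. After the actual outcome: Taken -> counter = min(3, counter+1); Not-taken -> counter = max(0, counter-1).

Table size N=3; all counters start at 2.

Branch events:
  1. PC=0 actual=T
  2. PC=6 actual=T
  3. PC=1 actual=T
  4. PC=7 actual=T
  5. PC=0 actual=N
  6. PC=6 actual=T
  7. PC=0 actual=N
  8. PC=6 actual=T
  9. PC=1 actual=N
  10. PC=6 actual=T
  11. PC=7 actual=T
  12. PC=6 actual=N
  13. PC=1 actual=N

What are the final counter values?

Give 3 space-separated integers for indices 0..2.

Answer: 2 2 2

Derivation:
Ev 1: PC=0 idx=0 pred=T actual=T -> ctr[0]=3
Ev 2: PC=6 idx=0 pred=T actual=T -> ctr[0]=3
Ev 3: PC=1 idx=1 pred=T actual=T -> ctr[1]=3
Ev 4: PC=7 idx=1 pred=T actual=T -> ctr[1]=3
Ev 5: PC=0 idx=0 pred=T actual=N -> ctr[0]=2
Ev 6: PC=6 idx=0 pred=T actual=T -> ctr[0]=3
Ev 7: PC=0 idx=0 pred=T actual=N -> ctr[0]=2
Ev 8: PC=6 idx=0 pred=T actual=T -> ctr[0]=3
Ev 9: PC=1 idx=1 pred=T actual=N -> ctr[1]=2
Ev 10: PC=6 idx=0 pred=T actual=T -> ctr[0]=3
Ev 11: PC=7 idx=1 pred=T actual=T -> ctr[1]=3
Ev 12: PC=6 idx=0 pred=T actual=N -> ctr[0]=2
Ev 13: PC=1 idx=1 pred=T actual=N -> ctr[1]=2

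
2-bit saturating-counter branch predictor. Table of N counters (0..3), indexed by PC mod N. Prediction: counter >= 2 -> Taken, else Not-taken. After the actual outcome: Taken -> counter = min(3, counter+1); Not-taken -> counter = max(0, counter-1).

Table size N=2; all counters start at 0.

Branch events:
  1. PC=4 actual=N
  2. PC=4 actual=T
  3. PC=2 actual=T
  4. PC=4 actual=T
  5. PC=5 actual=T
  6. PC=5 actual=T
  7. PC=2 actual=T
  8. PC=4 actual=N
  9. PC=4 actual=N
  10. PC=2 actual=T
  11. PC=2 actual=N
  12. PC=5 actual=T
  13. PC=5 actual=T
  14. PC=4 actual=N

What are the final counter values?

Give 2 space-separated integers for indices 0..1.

Answer: 0 3

Derivation:
Ev 1: PC=4 idx=0 pred=N actual=N -> ctr[0]=0
Ev 2: PC=4 idx=0 pred=N actual=T -> ctr[0]=1
Ev 3: PC=2 idx=0 pred=N actual=T -> ctr[0]=2
Ev 4: PC=4 idx=0 pred=T actual=T -> ctr[0]=3
Ev 5: PC=5 idx=1 pred=N actual=T -> ctr[1]=1
Ev 6: PC=5 idx=1 pred=N actual=T -> ctr[1]=2
Ev 7: PC=2 idx=0 pred=T actual=T -> ctr[0]=3
Ev 8: PC=4 idx=0 pred=T actual=N -> ctr[0]=2
Ev 9: PC=4 idx=0 pred=T actual=N -> ctr[0]=1
Ev 10: PC=2 idx=0 pred=N actual=T -> ctr[0]=2
Ev 11: PC=2 idx=0 pred=T actual=N -> ctr[0]=1
Ev 12: PC=5 idx=1 pred=T actual=T -> ctr[1]=3
Ev 13: PC=5 idx=1 pred=T actual=T -> ctr[1]=3
Ev 14: PC=4 idx=0 pred=N actual=N -> ctr[0]=0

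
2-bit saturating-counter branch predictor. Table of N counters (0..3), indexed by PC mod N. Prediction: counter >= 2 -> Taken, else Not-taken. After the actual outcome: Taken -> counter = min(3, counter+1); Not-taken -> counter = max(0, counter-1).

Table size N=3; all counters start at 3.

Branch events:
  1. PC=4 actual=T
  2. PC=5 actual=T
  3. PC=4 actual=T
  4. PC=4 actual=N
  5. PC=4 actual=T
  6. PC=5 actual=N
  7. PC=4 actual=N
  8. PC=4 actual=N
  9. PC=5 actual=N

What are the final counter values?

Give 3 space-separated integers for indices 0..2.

Answer: 3 1 1

Derivation:
Ev 1: PC=4 idx=1 pred=T actual=T -> ctr[1]=3
Ev 2: PC=5 idx=2 pred=T actual=T -> ctr[2]=3
Ev 3: PC=4 idx=1 pred=T actual=T -> ctr[1]=3
Ev 4: PC=4 idx=1 pred=T actual=N -> ctr[1]=2
Ev 5: PC=4 idx=1 pred=T actual=T -> ctr[1]=3
Ev 6: PC=5 idx=2 pred=T actual=N -> ctr[2]=2
Ev 7: PC=4 idx=1 pred=T actual=N -> ctr[1]=2
Ev 8: PC=4 idx=1 pred=T actual=N -> ctr[1]=1
Ev 9: PC=5 idx=2 pred=T actual=N -> ctr[2]=1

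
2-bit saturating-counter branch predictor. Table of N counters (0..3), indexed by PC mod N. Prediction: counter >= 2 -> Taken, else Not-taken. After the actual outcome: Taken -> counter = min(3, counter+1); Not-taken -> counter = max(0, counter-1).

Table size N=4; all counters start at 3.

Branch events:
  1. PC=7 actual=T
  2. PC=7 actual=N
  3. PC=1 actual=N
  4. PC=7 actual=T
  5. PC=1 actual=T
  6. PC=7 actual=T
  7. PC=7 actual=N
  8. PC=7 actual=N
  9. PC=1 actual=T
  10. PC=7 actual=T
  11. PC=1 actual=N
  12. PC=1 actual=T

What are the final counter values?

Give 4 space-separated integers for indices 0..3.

Answer: 3 3 3 2

Derivation:
Ev 1: PC=7 idx=3 pred=T actual=T -> ctr[3]=3
Ev 2: PC=7 idx=3 pred=T actual=N -> ctr[3]=2
Ev 3: PC=1 idx=1 pred=T actual=N -> ctr[1]=2
Ev 4: PC=7 idx=3 pred=T actual=T -> ctr[3]=3
Ev 5: PC=1 idx=1 pred=T actual=T -> ctr[1]=3
Ev 6: PC=7 idx=3 pred=T actual=T -> ctr[3]=3
Ev 7: PC=7 idx=3 pred=T actual=N -> ctr[3]=2
Ev 8: PC=7 idx=3 pred=T actual=N -> ctr[3]=1
Ev 9: PC=1 idx=1 pred=T actual=T -> ctr[1]=3
Ev 10: PC=7 idx=3 pred=N actual=T -> ctr[3]=2
Ev 11: PC=1 idx=1 pred=T actual=N -> ctr[1]=2
Ev 12: PC=1 idx=1 pred=T actual=T -> ctr[1]=3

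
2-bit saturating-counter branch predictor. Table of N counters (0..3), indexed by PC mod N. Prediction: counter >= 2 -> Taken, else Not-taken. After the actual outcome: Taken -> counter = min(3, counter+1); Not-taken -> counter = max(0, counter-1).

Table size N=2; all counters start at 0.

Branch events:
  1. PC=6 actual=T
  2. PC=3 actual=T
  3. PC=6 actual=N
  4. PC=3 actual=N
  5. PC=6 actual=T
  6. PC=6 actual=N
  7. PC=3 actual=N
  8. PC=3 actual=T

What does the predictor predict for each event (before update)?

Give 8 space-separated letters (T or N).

Answer: N N N N N N N N

Derivation:
Ev 1: PC=6 idx=0 pred=N actual=T -> ctr[0]=1
Ev 2: PC=3 idx=1 pred=N actual=T -> ctr[1]=1
Ev 3: PC=6 idx=0 pred=N actual=N -> ctr[0]=0
Ev 4: PC=3 idx=1 pred=N actual=N -> ctr[1]=0
Ev 5: PC=6 idx=0 pred=N actual=T -> ctr[0]=1
Ev 6: PC=6 idx=0 pred=N actual=N -> ctr[0]=0
Ev 7: PC=3 idx=1 pred=N actual=N -> ctr[1]=0
Ev 8: PC=3 idx=1 pred=N actual=T -> ctr[1]=1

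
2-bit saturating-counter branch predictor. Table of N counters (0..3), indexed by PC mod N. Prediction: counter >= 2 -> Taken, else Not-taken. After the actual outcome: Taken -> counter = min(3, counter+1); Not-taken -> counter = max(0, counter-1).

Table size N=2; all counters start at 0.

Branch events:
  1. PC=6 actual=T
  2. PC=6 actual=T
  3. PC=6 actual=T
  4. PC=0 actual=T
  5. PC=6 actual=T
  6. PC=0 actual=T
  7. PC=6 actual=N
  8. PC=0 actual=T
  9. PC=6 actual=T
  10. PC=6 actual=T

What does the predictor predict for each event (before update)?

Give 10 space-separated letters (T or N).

Answer: N N T T T T T T T T

Derivation:
Ev 1: PC=6 idx=0 pred=N actual=T -> ctr[0]=1
Ev 2: PC=6 idx=0 pred=N actual=T -> ctr[0]=2
Ev 3: PC=6 idx=0 pred=T actual=T -> ctr[0]=3
Ev 4: PC=0 idx=0 pred=T actual=T -> ctr[0]=3
Ev 5: PC=6 idx=0 pred=T actual=T -> ctr[0]=3
Ev 6: PC=0 idx=0 pred=T actual=T -> ctr[0]=3
Ev 7: PC=6 idx=0 pred=T actual=N -> ctr[0]=2
Ev 8: PC=0 idx=0 pred=T actual=T -> ctr[0]=3
Ev 9: PC=6 idx=0 pred=T actual=T -> ctr[0]=3
Ev 10: PC=6 idx=0 pred=T actual=T -> ctr[0]=3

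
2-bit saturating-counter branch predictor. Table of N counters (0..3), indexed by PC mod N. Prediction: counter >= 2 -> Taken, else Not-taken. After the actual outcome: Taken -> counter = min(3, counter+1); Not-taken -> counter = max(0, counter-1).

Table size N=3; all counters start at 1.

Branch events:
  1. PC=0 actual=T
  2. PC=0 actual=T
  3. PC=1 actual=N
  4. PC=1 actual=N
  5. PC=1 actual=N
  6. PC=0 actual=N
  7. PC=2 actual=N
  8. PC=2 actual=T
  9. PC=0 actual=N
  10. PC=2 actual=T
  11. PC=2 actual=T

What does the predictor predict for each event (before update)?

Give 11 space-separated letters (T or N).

Ev 1: PC=0 idx=0 pred=N actual=T -> ctr[0]=2
Ev 2: PC=0 idx=0 pred=T actual=T -> ctr[0]=3
Ev 3: PC=1 idx=1 pred=N actual=N -> ctr[1]=0
Ev 4: PC=1 idx=1 pred=N actual=N -> ctr[1]=0
Ev 5: PC=1 idx=1 pred=N actual=N -> ctr[1]=0
Ev 6: PC=0 idx=0 pred=T actual=N -> ctr[0]=2
Ev 7: PC=2 idx=2 pred=N actual=N -> ctr[2]=0
Ev 8: PC=2 idx=2 pred=N actual=T -> ctr[2]=1
Ev 9: PC=0 idx=0 pred=T actual=N -> ctr[0]=1
Ev 10: PC=2 idx=2 pred=N actual=T -> ctr[2]=2
Ev 11: PC=2 idx=2 pred=T actual=T -> ctr[2]=3

Answer: N T N N N T N N T N T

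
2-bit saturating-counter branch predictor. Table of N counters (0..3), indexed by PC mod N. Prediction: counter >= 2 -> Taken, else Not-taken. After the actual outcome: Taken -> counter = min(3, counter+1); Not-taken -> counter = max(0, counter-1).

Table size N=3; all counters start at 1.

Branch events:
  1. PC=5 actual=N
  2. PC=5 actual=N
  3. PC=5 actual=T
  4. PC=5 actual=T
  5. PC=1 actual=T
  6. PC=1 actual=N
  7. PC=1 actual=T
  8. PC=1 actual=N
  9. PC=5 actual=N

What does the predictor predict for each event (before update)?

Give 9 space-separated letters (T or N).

Answer: N N N N N T N T T

Derivation:
Ev 1: PC=5 idx=2 pred=N actual=N -> ctr[2]=0
Ev 2: PC=5 idx=2 pred=N actual=N -> ctr[2]=0
Ev 3: PC=5 idx=2 pred=N actual=T -> ctr[2]=1
Ev 4: PC=5 idx=2 pred=N actual=T -> ctr[2]=2
Ev 5: PC=1 idx=1 pred=N actual=T -> ctr[1]=2
Ev 6: PC=1 idx=1 pred=T actual=N -> ctr[1]=1
Ev 7: PC=1 idx=1 pred=N actual=T -> ctr[1]=2
Ev 8: PC=1 idx=1 pred=T actual=N -> ctr[1]=1
Ev 9: PC=5 idx=2 pred=T actual=N -> ctr[2]=1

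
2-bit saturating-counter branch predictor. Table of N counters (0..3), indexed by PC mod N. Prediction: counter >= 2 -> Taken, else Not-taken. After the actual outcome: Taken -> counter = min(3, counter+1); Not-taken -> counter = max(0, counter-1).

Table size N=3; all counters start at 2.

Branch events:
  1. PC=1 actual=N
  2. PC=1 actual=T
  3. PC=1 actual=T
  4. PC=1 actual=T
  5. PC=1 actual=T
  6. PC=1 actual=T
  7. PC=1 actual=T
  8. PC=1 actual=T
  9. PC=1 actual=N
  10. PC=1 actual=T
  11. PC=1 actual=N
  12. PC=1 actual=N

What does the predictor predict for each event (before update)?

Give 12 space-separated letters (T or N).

Answer: T N T T T T T T T T T T

Derivation:
Ev 1: PC=1 idx=1 pred=T actual=N -> ctr[1]=1
Ev 2: PC=1 idx=1 pred=N actual=T -> ctr[1]=2
Ev 3: PC=1 idx=1 pred=T actual=T -> ctr[1]=3
Ev 4: PC=1 idx=1 pred=T actual=T -> ctr[1]=3
Ev 5: PC=1 idx=1 pred=T actual=T -> ctr[1]=3
Ev 6: PC=1 idx=1 pred=T actual=T -> ctr[1]=3
Ev 7: PC=1 idx=1 pred=T actual=T -> ctr[1]=3
Ev 8: PC=1 idx=1 pred=T actual=T -> ctr[1]=3
Ev 9: PC=1 idx=1 pred=T actual=N -> ctr[1]=2
Ev 10: PC=1 idx=1 pred=T actual=T -> ctr[1]=3
Ev 11: PC=1 idx=1 pred=T actual=N -> ctr[1]=2
Ev 12: PC=1 idx=1 pred=T actual=N -> ctr[1]=1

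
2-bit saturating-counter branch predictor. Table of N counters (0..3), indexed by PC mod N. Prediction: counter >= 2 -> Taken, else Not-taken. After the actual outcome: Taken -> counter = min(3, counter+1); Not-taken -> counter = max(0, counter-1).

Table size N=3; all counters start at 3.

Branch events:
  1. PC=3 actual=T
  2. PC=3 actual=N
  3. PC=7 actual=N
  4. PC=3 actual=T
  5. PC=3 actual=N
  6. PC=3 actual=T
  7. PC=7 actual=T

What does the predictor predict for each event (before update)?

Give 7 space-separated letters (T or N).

Answer: T T T T T T T

Derivation:
Ev 1: PC=3 idx=0 pred=T actual=T -> ctr[0]=3
Ev 2: PC=3 idx=0 pred=T actual=N -> ctr[0]=2
Ev 3: PC=7 idx=1 pred=T actual=N -> ctr[1]=2
Ev 4: PC=3 idx=0 pred=T actual=T -> ctr[0]=3
Ev 5: PC=3 idx=0 pred=T actual=N -> ctr[0]=2
Ev 6: PC=3 idx=0 pred=T actual=T -> ctr[0]=3
Ev 7: PC=7 idx=1 pred=T actual=T -> ctr[1]=3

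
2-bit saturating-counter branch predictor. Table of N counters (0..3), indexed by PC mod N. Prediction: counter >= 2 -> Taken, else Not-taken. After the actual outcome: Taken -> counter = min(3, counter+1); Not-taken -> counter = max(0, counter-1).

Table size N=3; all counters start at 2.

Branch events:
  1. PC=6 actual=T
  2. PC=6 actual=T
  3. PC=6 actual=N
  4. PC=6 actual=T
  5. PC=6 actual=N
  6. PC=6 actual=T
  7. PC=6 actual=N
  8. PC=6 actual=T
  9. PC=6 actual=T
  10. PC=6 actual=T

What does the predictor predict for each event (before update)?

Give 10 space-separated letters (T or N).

Answer: T T T T T T T T T T

Derivation:
Ev 1: PC=6 idx=0 pred=T actual=T -> ctr[0]=3
Ev 2: PC=6 idx=0 pred=T actual=T -> ctr[0]=3
Ev 3: PC=6 idx=0 pred=T actual=N -> ctr[0]=2
Ev 4: PC=6 idx=0 pred=T actual=T -> ctr[0]=3
Ev 5: PC=6 idx=0 pred=T actual=N -> ctr[0]=2
Ev 6: PC=6 idx=0 pred=T actual=T -> ctr[0]=3
Ev 7: PC=6 idx=0 pred=T actual=N -> ctr[0]=2
Ev 8: PC=6 idx=0 pred=T actual=T -> ctr[0]=3
Ev 9: PC=6 idx=0 pred=T actual=T -> ctr[0]=3
Ev 10: PC=6 idx=0 pred=T actual=T -> ctr[0]=3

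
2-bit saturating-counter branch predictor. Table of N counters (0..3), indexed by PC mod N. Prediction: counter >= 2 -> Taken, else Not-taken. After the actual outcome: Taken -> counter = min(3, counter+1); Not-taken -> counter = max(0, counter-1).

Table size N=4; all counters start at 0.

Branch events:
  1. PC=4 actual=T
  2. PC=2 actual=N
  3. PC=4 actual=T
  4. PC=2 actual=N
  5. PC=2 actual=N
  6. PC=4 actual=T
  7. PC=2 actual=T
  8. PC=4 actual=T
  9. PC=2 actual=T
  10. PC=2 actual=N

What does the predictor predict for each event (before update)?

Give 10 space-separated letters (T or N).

Answer: N N N N N T N T N T

Derivation:
Ev 1: PC=4 idx=0 pred=N actual=T -> ctr[0]=1
Ev 2: PC=2 idx=2 pred=N actual=N -> ctr[2]=0
Ev 3: PC=4 idx=0 pred=N actual=T -> ctr[0]=2
Ev 4: PC=2 idx=2 pred=N actual=N -> ctr[2]=0
Ev 5: PC=2 idx=2 pred=N actual=N -> ctr[2]=0
Ev 6: PC=4 idx=0 pred=T actual=T -> ctr[0]=3
Ev 7: PC=2 idx=2 pred=N actual=T -> ctr[2]=1
Ev 8: PC=4 idx=0 pred=T actual=T -> ctr[0]=3
Ev 9: PC=2 idx=2 pred=N actual=T -> ctr[2]=2
Ev 10: PC=2 idx=2 pred=T actual=N -> ctr[2]=1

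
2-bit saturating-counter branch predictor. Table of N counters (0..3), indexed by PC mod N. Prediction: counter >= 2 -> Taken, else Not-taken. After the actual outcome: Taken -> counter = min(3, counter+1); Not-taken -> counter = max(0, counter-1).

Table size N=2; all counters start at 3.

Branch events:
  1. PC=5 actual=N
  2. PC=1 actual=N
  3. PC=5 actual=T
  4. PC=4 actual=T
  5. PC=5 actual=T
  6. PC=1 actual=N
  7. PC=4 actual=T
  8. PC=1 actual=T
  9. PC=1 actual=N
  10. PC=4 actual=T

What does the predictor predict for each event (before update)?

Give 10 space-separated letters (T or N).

Ev 1: PC=5 idx=1 pred=T actual=N -> ctr[1]=2
Ev 2: PC=1 idx=1 pred=T actual=N -> ctr[1]=1
Ev 3: PC=5 idx=1 pred=N actual=T -> ctr[1]=2
Ev 4: PC=4 idx=0 pred=T actual=T -> ctr[0]=3
Ev 5: PC=5 idx=1 pred=T actual=T -> ctr[1]=3
Ev 6: PC=1 idx=1 pred=T actual=N -> ctr[1]=2
Ev 7: PC=4 idx=0 pred=T actual=T -> ctr[0]=3
Ev 8: PC=1 idx=1 pred=T actual=T -> ctr[1]=3
Ev 9: PC=1 idx=1 pred=T actual=N -> ctr[1]=2
Ev 10: PC=4 idx=0 pred=T actual=T -> ctr[0]=3

Answer: T T N T T T T T T T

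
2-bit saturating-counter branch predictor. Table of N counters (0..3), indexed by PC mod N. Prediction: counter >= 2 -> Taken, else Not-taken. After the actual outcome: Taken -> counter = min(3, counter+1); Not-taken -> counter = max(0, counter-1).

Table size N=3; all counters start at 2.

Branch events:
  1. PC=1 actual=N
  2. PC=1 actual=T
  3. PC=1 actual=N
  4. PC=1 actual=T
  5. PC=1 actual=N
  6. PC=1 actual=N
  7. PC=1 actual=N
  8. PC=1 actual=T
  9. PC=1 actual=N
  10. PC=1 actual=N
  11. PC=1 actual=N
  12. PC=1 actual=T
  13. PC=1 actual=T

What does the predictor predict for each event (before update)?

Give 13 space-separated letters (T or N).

Answer: T N T N T N N N N N N N N

Derivation:
Ev 1: PC=1 idx=1 pred=T actual=N -> ctr[1]=1
Ev 2: PC=1 idx=1 pred=N actual=T -> ctr[1]=2
Ev 3: PC=1 idx=1 pred=T actual=N -> ctr[1]=1
Ev 4: PC=1 idx=1 pred=N actual=T -> ctr[1]=2
Ev 5: PC=1 idx=1 pred=T actual=N -> ctr[1]=1
Ev 6: PC=1 idx=1 pred=N actual=N -> ctr[1]=0
Ev 7: PC=1 idx=1 pred=N actual=N -> ctr[1]=0
Ev 8: PC=1 idx=1 pred=N actual=T -> ctr[1]=1
Ev 9: PC=1 idx=1 pred=N actual=N -> ctr[1]=0
Ev 10: PC=1 idx=1 pred=N actual=N -> ctr[1]=0
Ev 11: PC=1 idx=1 pred=N actual=N -> ctr[1]=0
Ev 12: PC=1 idx=1 pred=N actual=T -> ctr[1]=1
Ev 13: PC=1 idx=1 pred=N actual=T -> ctr[1]=2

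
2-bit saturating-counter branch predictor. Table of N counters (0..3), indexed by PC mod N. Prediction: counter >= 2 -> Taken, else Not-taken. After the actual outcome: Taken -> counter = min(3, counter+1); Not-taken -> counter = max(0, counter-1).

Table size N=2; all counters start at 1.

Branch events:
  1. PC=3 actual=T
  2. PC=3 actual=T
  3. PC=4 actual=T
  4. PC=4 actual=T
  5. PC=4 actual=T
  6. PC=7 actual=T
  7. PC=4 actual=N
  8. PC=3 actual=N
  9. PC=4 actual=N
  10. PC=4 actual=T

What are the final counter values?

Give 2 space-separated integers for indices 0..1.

Ev 1: PC=3 idx=1 pred=N actual=T -> ctr[1]=2
Ev 2: PC=3 idx=1 pred=T actual=T -> ctr[1]=3
Ev 3: PC=4 idx=0 pred=N actual=T -> ctr[0]=2
Ev 4: PC=4 idx=0 pred=T actual=T -> ctr[0]=3
Ev 5: PC=4 idx=0 pred=T actual=T -> ctr[0]=3
Ev 6: PC=7 idx=1 pred=T actual=T -> ctr[1]=3
Ev 7: PC=4 idx=0 pred=T actual=N -> ctr[0]=2
Ev 8: PC=3 idx=1 pred=T actual=N -> ctr[1]=2
Ev 9: PC=4 idx=0 pred=T actual=N -> ctr[0]=1
Ev 10: PC=4 idx=0 pred=N actual=T -> ctr[0]=2

Answer: 2 2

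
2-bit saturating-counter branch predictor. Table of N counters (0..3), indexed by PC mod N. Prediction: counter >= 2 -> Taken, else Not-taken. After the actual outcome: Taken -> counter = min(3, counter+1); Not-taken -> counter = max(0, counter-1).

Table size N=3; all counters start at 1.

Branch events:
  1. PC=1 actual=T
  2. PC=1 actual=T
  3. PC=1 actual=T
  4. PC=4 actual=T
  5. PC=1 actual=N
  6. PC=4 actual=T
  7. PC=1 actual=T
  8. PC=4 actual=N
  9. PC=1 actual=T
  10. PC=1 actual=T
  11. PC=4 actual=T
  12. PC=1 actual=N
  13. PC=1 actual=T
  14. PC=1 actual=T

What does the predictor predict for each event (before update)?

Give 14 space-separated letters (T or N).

Answer: N T T T T T T T T T T T T T

Derivation:
Ev 1: PC=1 idx=1 pred=N actual=T -> ctr[1]=2
Ev 2: PC=1 idx=1 pred=T actual=T -> ctr[1]=3
Ev 3: PC=1 idx=1 pred=T actual=T -> ctr[1]=3
Ev 4: PC=4 idx=1 pred=T actual=T -> ctr[1]=3
Ev 5: PC=1 idx=1 pred=T actual=N -> ctr[1]=2
Ev 6: PC=4 idx=1 pred=T actual=T -> ctr[1]=3
Ev 7: PC=1 idx=1 pred=T actual=T -> ctr[1]=3
Ev 8: PC=4 idx=1 pred=T actual=N -> ctr[1]=2
Ev 9: PC=1 idx=1 pred=T actual=T -> ctr[1]=3
Ev 10: PC=1 idx=1 pred=T actual=T -> ctr[1]=3
Ev 11: PC=4 idx=1 pred=T actual=T -> ctr[1]=3
Ev 12: PC=1 idx=1 pred=T actual=N -> ctr[1]=2
Ev 13: PC=1 idx=1 pred=T actual=T -> ctr[1]=3
Ev 14: PC=1 idx=1 pred=T actual=T -> ctr[1]=3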